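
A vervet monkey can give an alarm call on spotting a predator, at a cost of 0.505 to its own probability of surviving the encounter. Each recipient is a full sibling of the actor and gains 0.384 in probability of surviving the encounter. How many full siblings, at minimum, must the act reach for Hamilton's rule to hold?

3

r to a full sibling = 0.5 (full sibs share both parents — two paths of length 2: r = 2·(1/2)^2 = 1/2).
Hamilton's rule: n·r·B > C  ⇒  n > C/(r·B) = 0.505/(0.5·0.384) = 2.63.
The smallest integer exceeding 2.63 is 3.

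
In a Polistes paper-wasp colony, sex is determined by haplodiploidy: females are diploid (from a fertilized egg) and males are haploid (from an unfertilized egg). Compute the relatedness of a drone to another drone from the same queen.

Haploid brothers each carry a random half of the queen's diploid genome, so on average they share half: r = 1/2.

0.5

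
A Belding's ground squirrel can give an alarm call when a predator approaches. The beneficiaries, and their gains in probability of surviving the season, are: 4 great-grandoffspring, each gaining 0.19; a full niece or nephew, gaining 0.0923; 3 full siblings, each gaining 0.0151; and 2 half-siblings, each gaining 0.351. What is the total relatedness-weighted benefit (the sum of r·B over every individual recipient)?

r to a great-grandoffspring = 1/8 (three parent–offspring links: r = (1/2)^3 = 1/8).
r to a full niece or nephew = 0.25 (full aunt/uncle↔niece/nephew: two paths of length 3 through the shared grandparent pair: r = 2·(1/2)^3 = 1/4).
r to a full sibling = 1/2 (full sibs share both parents — two paths of length 2: r = 2·(1/2)^2 = 1/2).
r to a half-sibling = 1/4 (half-sibs share one parent — one path of length 2: r = (1/2)^2 = 1/4).
Summing one r·B term per recipient: 4·0.125·0.19 + 1·0.25·0.0923 + 3·0.5·0.0151 + 2·0.25·0.351 = 0.316225.

0.316225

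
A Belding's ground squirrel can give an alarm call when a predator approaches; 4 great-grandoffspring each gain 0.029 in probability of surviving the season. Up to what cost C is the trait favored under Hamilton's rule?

0.0145

r to a great-grandoffspring = 0.125 (three parent–offspring links: r = (1/2)^3 = 1/8).
Hamilton's rule: n·r·B > C, so the trait is favored while C < n·r·B = 4·0.125·0.029 = 0.0145.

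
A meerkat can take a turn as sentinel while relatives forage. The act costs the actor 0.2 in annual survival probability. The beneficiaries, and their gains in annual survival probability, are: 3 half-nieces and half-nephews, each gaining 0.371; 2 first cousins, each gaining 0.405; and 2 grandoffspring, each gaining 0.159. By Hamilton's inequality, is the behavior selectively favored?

Yes

Hamilton's rule: the trait is favored when the sum of r·B over every recipient exceeds the actor's cost C.
r to a half-niece or half-nephew = 1/8 (half-aunt/uncle↔niece/nephew: one path of length 3: r = (1/2)^3 = 1/8).
r to a first cousin = 0.125 (first cousins share one grandparent pair — two paths of length 4: r = 2·(1/2)^4 = 1/8).
r to a grandoffspring = 1/4 (two parent–offspring links: r = (1/2)^2 = 1/4).
Summing one r·B term per recipient: 3·0.125·0.371 + 2·0.125·0.405 + 2·0.25·0.159 = 0.319875.
0.319875 > 0.2: the indirect benefit exceeds the cost.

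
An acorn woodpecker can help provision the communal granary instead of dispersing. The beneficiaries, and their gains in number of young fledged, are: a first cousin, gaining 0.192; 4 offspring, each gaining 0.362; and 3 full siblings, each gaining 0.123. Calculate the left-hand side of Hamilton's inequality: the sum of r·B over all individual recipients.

0.9325

r to a first cousin = 1/8 (first cousins share one grandparent pair — two paths of length 4: r = 2·(1/2)^4 = 1/8).
r to an offspring = 0.5 (one parent–offspring link: r = (1/2)^1 = 1/2).
r to a full sibling = 0.5 (full sibs share both parents — two paths of length 2: r = 2·(1/2)^2 = 1/2).
Summing one r·B term per recipient: 1·0.125·0.192 + 4·0.5·0.362 + 3·0.5·0.123 = 0.9325.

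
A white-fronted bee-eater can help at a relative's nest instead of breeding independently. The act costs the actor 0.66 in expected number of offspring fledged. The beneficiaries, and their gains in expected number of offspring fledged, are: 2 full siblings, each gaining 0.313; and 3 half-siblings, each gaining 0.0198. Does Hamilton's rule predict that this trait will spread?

No

Hamilton's rule: the trait is favored when the sum of r·B over every recipient exceeds the actor's cost C.
r to a full sibling = 1/2 (full sibs share both parents — two paths of length 2: r = 2·(1/2)^2 = 1/2).
r to a half-sibling = 0.25 (half-sibs share one parent — one path of length 2: r = (1/2)^2 = 1/4).
Summing one r·B term per recipient: 2·0.5·0.313 + 3·0.25·0.0198 = 0.32785.
0.32785 < 0.66: the indirect benefit is less than the cost.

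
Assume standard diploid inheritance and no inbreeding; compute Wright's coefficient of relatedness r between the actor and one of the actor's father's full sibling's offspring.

0.125

Each parent–offspring link contributes a factor of 1/2, and independent paths through distinct common ancestors add.
First cousins share one grandparent pair — two paths of length 4: r = 2·(1/2)^4 = 1/8.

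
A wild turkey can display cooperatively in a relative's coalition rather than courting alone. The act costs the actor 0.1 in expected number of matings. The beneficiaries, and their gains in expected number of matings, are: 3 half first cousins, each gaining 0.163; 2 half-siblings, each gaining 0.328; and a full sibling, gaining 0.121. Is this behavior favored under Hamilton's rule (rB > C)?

Yes

Hamilton's rule: the trait is favored when the sum of r·B over every recipient exceeds the actor's cost C.
r to a half first cousin = 0.0625 (half first cousins share one grandparent — one path of length 4: r = (1/2)^4 = 1/16).
r to a half-sibling = 1/4 (half-sibs share one parent — one path of length 2: r = (1/2)^2 = 1/4).
r to a full sibling = 0.5 (full sibs share both parents — two paths of length 2: r = 2·(1/2)^2 = 1/2).
Summing one r·B term per recipient: 3·0.0625·0.163 + 2·0.25·0.328 + 1·0.5·0.121 = 0.2550625.
0.2550625 > 0.1: the indirect benefit exceeds the cost.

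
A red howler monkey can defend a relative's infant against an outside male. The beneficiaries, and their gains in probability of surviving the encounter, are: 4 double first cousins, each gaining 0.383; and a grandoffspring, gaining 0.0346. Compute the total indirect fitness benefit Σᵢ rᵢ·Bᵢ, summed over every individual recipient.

r to a double first cousin = 0.25 (double first cousins share both grandparent pairs — four paths of length 4: r = 4·(1/2)^4 = 1/4).
r to a grandoffspring = 1/4 (two parent–offspring links: r = (1/2)^2 = 1/4).
Summing one r·B term per recipient: 4·0.25·0.383 + 1·0.25·0.0346 = 0.39165.

0.39165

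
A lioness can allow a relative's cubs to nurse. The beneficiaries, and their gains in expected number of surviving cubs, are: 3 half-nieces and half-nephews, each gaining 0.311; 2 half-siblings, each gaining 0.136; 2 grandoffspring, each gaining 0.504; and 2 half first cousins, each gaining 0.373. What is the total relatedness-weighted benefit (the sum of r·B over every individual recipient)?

r to a half-niece or half-nephew = 0.125 (half-aunt/uncle↔niece/nephew: one path of length 3: r = (1/2)^3 = 1/8).
r to a half-sibling = 1/4 (half-sibs share one parent — one path of length 2: r = (1/2)^2 = 1/4).
r to a grandoffspring = 1/4 (two parent–offspring links: r = (1/2)^2 = 1/4).
r to a half first cousin = 0.0625 (half first cousins share one grandparent — one path of length 4: r = (1/2)^4 = 1/16).
Summing one r·B term per recipient: 3·0.125·0.311 + 2·0.25·0.136 + 2·0.25·0.504 + 2·0.0625·0.373 = 0.48325.

0.48325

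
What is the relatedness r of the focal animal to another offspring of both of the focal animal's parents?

Each parent–offspring link contributes a factor of 1/2, and independent paths through distinct common ancestors add.
Full sibs share both parents — two paths of length 2: r = 2·(1/2)^2 = 1/2.

0.5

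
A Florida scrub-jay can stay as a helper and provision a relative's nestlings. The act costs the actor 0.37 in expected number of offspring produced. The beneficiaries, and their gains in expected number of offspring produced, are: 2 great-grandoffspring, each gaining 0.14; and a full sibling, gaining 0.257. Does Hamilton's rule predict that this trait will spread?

Hamilton's rule: the trait is favored when the sum of r·B over every recipient exceeds the actor's cost C.
r to a great-grandoffspring = 1/8 (three parent–offspring links: r = (1/2)^3 = 1/8).
r to a full sibling = 1/2 (full sibs share both parents — two paths of length 2: r = 2·(1/2)^2 = 1/2).
Summing one r·B term per recipient: 2·0.125·0.14 + 1·0.5·0.257 = 0.1635.
0.1635 < 0.37: the indirect benefit is less than the cost.

No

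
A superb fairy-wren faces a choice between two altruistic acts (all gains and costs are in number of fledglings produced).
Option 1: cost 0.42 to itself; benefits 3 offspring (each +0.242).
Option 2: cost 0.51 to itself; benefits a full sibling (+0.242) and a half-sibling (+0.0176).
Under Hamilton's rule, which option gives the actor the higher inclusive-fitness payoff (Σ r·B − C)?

Option 1

Option 1: r to an offspring = 0.5.
Option 1: Σ r·B − C = (3·0.5·0.242) − 0.42 = -0.057.
Option 2: r to a full sibling = 0.5.
Option 2: r to a half-sibling = 0.25.
Option 2: Σ r·B − C = (1·0.5·0.242 + 1·0.25·0.0176) − 0.51 = -0.3846.
Option 1 has the higher net inclusive-fitness payoff.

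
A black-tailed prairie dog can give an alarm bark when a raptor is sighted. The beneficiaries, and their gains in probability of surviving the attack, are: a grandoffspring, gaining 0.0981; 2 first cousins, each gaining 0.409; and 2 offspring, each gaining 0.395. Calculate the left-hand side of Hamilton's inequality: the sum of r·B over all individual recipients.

r to a grandoffspring = 1/4 (two parent–offspring links: r = (1/2)^2 = 1/4).
r to a first cousin = 1/8 (first cousins share one grandparent pair — two paths of length 4: r = 2·(1/2)^4 = 1/8).
r to an offspring = 1/2 (one parent–offspring link: r = (1/2)^1 = 1/2).
Summing one r·B term per recipient: 1·0.25·0.0981 + 2·0.125·0.409 + 2·0.5·0.395 = 0.521775.

0.521775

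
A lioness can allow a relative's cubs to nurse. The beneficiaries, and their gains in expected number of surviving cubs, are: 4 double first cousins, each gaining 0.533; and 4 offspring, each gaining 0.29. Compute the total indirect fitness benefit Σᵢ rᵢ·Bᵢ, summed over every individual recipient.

1.113

r to a double first cousin = 0.25 (double first cousins share both grandparent pairs — four paths of length 4: r = 4·(1/2)^4 = 1/4).
r to an offspring = 1/2 (one parent–offspring link: r = (1/2)^1 = 1/2).
Summing one r·B term per recipient: 4·0.25·0.533 + 4·0.5·0.29 = 1.113.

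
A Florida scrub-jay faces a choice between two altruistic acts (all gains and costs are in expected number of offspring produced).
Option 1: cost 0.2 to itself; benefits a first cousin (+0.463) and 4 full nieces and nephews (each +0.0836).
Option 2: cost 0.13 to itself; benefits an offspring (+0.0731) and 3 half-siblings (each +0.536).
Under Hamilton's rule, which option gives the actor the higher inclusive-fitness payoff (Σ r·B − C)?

Option 2

Option 1: r to a first cousin = 0.125.
Option 1: r to a full niece or nephew = 0.25.
Option 1: Σ r·B − C = (1·0.125·0.463 + 4·0.25·0.0836) − 0.2 = -0.058525.
Option 2: r to an offspring = 0.5.
Option 2: r to a half-sibling = 0.25.
Option 2: Σ r·B − C = (1·0.5·0.0731 + 3·0.25·0.536) − 0.13 = 0.30855.
Option 2 has the higher net inclusive-fitness payoff.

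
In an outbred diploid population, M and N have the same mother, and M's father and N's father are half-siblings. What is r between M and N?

Independent pedigree routes through distinct common ancestors add.
M and N are related in two ways: half-sibs through their shared mother (r = 1/4) and half first cousins through their fathers (r = 1/16).
r = 1/4 + 1/16 = 5/16 = 0.3125.

0.3125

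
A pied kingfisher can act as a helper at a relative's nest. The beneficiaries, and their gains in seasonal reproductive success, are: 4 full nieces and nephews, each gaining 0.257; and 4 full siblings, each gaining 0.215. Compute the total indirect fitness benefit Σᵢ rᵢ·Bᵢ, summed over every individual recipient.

0.687

r to a full niece or nephew = 1/4 (full aunt/uncle↔niece/nephew: two paths of length 3 through the shared grandparent pair: r = 2·(1/2)^3 = 1/4).
r to a full sibling = 0.5 (full sibs share both parents — two paths of length 2: r = 2·(1/2)^2 = 1/2).
Summing one r·B term per recipient: 4·0.25·0.257 + 4·0.5·0.215 = 0.687.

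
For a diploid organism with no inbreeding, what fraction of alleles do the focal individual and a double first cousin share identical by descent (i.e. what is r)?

Each parent–offspring link contributes a factor of 1/2, and independent paths through distinct common ancestors add.
Double first cousins share both grandparent pairs — four paths of length 4: r = 4·(1/2)^4 = 1/4.

0.25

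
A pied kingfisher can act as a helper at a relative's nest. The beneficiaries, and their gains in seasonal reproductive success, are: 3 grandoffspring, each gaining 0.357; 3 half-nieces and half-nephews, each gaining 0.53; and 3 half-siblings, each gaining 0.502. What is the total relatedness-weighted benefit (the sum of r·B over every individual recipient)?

r to a grandoffspring = 1/4 (two parent–offspring links: r = (1/2)^2 = 1/4).
r to a half-niece or half-nephew = 0.125 (half-aunt/uncle↔niece/nephew: one path of length 3: r = (1/2)^3 = 1/8).
r to a half-sibling = 0.25 (half-sibs share one parent — one path of length 2: r = (1/2)^2 = 1/4).
Summing one r·B term per recipient: 3·0.25·0.357 + 3·0.125·0.53 + 3·0.25·0.502 = 0.843.

0.843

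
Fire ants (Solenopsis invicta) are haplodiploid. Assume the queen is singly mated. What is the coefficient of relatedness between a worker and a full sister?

Haplodiploid full sisters inherit their father's entire haploid genome identically (contributing 1/2) and on average half of their mother's contribution (1/2 · 1/2 = 1/4); r = 1/2 + 1/4 = 3/4.

0.75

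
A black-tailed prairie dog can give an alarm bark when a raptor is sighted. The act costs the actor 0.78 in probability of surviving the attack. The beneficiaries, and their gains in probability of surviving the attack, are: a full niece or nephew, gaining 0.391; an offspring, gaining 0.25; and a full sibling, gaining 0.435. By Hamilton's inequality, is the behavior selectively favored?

No

Hamilton's rule: the trait is favored when the sum of r·B over every recipient exceeds the actor's cost C.
r to a full niece or nephew = 1/4 (full aunt/uncle↔niece/nephew: two paths of length 3 through the shared grandparent pair: r = 2·(1/2)^3 = 1/4).
r to an offspring = 1/2 (one parent–offspring link: r = (1/2)^1 = 1/2).
r to a full sibling = 1/2 (full sibs share both parents — two paths of length 2: r = 2·(1/2)^2 = 1/2).
Summing one r·B term per recipient: 1·0.25·0.391 + 1·0.5·0.25 + 1·0.5·0.435 = 0.44025.
0.44025 < 0.78: the indirect benefit is less than the cost.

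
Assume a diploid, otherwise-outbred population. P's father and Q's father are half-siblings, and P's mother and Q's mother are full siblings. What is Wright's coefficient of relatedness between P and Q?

0.1875

Independent pedigree routes through distinct common ancestors add.
P and Q are related in two ways: half first cousins through their fathers (r = 1/16) and first cousins through their mothers (r = 1/8).
r = 1/16 + 1/8 = 3/16 = 0.1875.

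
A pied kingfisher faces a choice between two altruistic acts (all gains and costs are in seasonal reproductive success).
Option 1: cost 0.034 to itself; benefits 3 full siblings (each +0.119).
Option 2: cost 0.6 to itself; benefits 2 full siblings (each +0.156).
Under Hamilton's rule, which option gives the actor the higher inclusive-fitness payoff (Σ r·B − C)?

Option 1: r to a full sibling = 0.5.
Option 1: Σ r·B − C = (3·0.5·0.119) − 0.034 = 0.1445.
Option 2: r to a full sibling = 0.5.
Option 2: Σ r·B − C = (2·0.5·0.156) − 0.6 = -0.444.
Option 1 has the higher net inclusive-fitness payoff.

Option 1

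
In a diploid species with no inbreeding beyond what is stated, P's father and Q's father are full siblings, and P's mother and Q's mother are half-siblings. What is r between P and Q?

Independent pedigree routes through distinct common ancestors add.
P and Q are related in two ways: first cousins through their fathers (r = 1/8) and half first cousins through their mothers (r = 1/16).
r = 1/8 + 1/16 = 3/16 = 0.1875.

0.1875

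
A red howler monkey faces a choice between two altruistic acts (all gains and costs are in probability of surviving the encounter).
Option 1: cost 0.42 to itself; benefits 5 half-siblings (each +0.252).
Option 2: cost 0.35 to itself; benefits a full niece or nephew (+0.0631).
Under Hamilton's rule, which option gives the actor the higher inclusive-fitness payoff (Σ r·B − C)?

Option 1

Option 1: r to a half-sibling = 0.25.
Option 1: Σ r·B − C = (5·0.25·0.252) − 0.42 = -0.105.
Option 2: r to a full niece or nephew = 0.25.
Option 2: Σ r·B − C = (1·0.25·0.0631) − 0.35 = -0.334225.
Option 1 has the higher net inclusive-fitness payoff.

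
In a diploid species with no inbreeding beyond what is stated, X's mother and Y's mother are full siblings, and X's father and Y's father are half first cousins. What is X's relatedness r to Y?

With two independent routes of shared ancestry, r is the sum of the two contributions.
X and Y are related in two ways: first cousins through their mothers (r = 1/8) and half second cousins through their fathers (r = 1/64).
r = 1/8 + 1/64 = 0.140625.

0.140625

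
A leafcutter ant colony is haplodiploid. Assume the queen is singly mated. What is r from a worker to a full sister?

Haplodiploid full sisters inherit their father's entire haploid genome identically (contributing 1/2) and on average half of their mother's contribution (1/2 · 1/2 = 1/4); r = 1/2 + 1/4 = 3/4.

0.75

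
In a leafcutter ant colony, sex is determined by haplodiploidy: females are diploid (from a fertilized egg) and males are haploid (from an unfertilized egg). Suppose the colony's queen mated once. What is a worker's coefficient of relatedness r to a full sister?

0.75

Haplodiploid full sisters inherit their father's entire haploid genome identically (contributing 1/2) and on average half of their mother's contribution (1/2 · 1/2 = 1/4); r = 1/2 + 1/4 = 3/4.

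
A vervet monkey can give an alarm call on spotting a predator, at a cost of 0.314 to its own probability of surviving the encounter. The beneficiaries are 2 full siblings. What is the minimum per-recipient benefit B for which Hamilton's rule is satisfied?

r to a full sibling = 1/2 (full sibs share both parents — two paths of length 2: r = 2·(1/2)^2 = 1/2).
Hamilton's rule with n recipients of equal r: n·r·B > C, so B > C/(n·r) = 0.314/(2·0.5) = 0.314.

0.314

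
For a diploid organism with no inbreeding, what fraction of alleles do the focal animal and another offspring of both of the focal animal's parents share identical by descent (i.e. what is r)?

Each parent–offspring link contributes a factor of 1/2, and independent paths through distinct common ancestors add.
Full sibs share both parents — two paths of length 2: r = 2·(1/2)^2 = 1/2.

0.5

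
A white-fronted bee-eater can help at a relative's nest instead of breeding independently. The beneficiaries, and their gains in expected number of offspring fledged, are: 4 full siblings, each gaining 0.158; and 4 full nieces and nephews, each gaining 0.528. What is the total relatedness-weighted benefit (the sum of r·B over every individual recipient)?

0.844

r to a full sibling = 1/2 (full sibs share both parents — two paths of length 2: r = 2·(1/2)^2 = 1/2).
r to a full niece or nephew = 1/4 (full aunt/uncle↔niece/nephew: two paths of length 3 through the shared grandparent pair: r = 2·(1/2)^3 = 1/4).
Summing one r·B term per recipient: 4·0.5·0.158 + 4·0.25·0.528 = 0.844.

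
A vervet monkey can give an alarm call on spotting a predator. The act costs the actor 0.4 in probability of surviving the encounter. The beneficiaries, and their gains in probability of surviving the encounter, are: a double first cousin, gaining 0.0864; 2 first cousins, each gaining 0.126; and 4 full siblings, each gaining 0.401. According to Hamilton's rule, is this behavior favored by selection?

Yes

Hamilton's rule: the trait is favored when the sum of r·B over every recipient exceeds the actor's cost C.
r to a double first cousin = 1/4 (double first cousins share both grandparent pairs — four paths of length 4: r = 4·(1/2)^4 = 1/4).
r to a first cousin = 1/8 (first cousins share one grandparent pair — two paths of length 4: r = 2·(1/2)^4 = 1/8).
r to a full sibling = 0.5 (full sibs share both parents — two paths of length 2: r = 2·(1/2)^2 = 1/2).
Summing one r·B term per recipient: 1·0.25·0.0864 + 2·0.125·0.126 + 4·0.5·0.401 = 0.8551.
0.8551 > 0.4: the indirect benefit exceeds the cost.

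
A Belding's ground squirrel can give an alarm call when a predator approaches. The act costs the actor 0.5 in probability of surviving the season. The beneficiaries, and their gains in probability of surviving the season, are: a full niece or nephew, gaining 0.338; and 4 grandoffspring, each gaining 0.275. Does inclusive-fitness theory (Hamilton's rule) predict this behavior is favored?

Hamilton's rule: the trait is favored when the sum of r·B over every recipient exceeds the actor's cost C.
r to a full niece or nephew = 0.25 (full aunt/uncle↔niece/nephew: two paths of length 3 through the shared grandparent pair: r = 2·(1/2)^3 = 1/4).
r to a grandoffspring = 0.25 (two parent–offspring links: r = (1/2)^2 = 1/4).
Summing one r·B term per recipient: 1·0.25·0.338 + 4·0.25·0.275 = 0.3595.
0.3595 < 0.5: the indirect benefit is less than the cost.

No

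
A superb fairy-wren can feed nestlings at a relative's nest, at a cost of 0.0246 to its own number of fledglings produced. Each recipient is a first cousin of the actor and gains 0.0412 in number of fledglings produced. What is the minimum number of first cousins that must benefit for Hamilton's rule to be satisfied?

5

r to a first cousin = 0.125 (first cousins share one grandparent pair — two paths of length 4: r = 2·(1/2)^4 = 1/8).
Hamilton's rule: n·r·B > C  ⇒  n > C/(r·B) = 0.0246/(0.125·0.0412) = 4.777.
The smallest integer exceeding 4.777 is 5.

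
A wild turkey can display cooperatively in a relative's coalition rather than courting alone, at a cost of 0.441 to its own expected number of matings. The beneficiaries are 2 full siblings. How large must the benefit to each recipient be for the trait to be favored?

0.441

r to a full sibling = 0.5 (full sibs share both parents — two paths of length 2: r = 2·(1/2)^2 = 1/2).
Hamilton's rule with n recipients of equal r: n·r·B > C, so B > C/(n·r) = 0.441/(2·0.5) = 0.441.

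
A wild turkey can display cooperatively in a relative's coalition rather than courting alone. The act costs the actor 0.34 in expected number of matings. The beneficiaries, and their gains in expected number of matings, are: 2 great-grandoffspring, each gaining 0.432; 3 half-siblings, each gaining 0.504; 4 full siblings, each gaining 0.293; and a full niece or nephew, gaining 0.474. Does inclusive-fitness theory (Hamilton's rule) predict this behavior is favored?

Hamilton's rule: the trait is favored when the sum of r·B over every recipient exceeds the actor's cost C.
r to a great-grandoffspring = 0.125 (three parent–offspring links: r = (1/2)^3 = 1/8).
r to a half-sibling = 0.25 (half-sibs share one parent — one path of length 2: r = (1/2)^2 = 1/4).
r to a full sibling = 0.5 (full sibs share both parents — two paths of length 2: r = 2·(1/2)^2 = 1/2).
r to a full niece or nephew = 0.25 (full aunt/uncle↔niece/nephew: two paths of length 3 through the shared grandparent pair: r = 2·(1/2)^3 = 1/4).
Summing one r·B term per recipient: 2·0.125·0.432 + 3·0.25·0.504 + 4·0.5·0.293 + 1·0.25·0.474 = 1.1905.
1.1905 > 0.34: the indirect benefit exceeds the cost.

Yes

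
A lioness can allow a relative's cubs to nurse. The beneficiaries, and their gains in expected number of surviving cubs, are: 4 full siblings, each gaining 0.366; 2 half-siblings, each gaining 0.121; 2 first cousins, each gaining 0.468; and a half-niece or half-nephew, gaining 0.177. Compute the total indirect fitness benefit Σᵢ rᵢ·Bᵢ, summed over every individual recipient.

0.931625

r to a full sibling = 0.5 (full sibs share both parents — two paths of length 2: r = 2·(1/2)^2 = 1/2).
r to a half-sibling = 1/4 (half-sibs share one parent — one path of length 2: r = (1/2)^2 = 1/4).
r to a first cousin = 0.125 (first cousins share one grandparent pair — two paths of length 4: r = 2·(1/2)^4 = 1/8).
r to a half-niece or half-nephew = 1/8 (half-aunt/uncle↔niece/nephew: one path of length 3: r = (1/2)^3 = 1/8).
Summing one r·B term per recipient: 4·0.5·0.366 + 2·0.25·0.121 + 2·0.125·0.468 + 1·0.125·0.177 = 0.931625.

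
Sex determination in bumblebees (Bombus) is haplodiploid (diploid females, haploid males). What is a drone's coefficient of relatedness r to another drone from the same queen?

0.5

Haploid brothers each carry a random half of the queen's diploid genome, so on average they share half: r = 1/2.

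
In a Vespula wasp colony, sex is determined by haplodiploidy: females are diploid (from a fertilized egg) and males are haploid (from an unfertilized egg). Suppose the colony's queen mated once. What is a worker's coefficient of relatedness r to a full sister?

0.75

Haplodiploid full sisters inherit their father's entire haploid genome identically (contributing 1/2) and on average half of their mother's contribution (1/2 · 1/2 = 1/4); r = 1/2 + 1/4 = 3/4.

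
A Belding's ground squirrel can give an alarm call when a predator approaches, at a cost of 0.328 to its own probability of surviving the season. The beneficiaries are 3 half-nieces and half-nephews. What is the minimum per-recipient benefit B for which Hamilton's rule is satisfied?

r to a half-niece or half-nephew = 0.125 (half-aunt/uncle↔niece/nephew: one path of length 3: r = (1/2)^3 = 1/8).
Hamilton's rule with n recipients of equal r: n·r·B > C, so B > C/(n·r) = 0.328/(3·0.125) = 0.8747.

0.8747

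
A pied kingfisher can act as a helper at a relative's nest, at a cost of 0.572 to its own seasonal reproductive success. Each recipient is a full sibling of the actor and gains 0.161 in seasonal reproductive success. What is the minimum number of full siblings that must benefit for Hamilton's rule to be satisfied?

8

r to a full sibling = 0.5 (full sibs share both parents — two paths of length 2: r = 2·(1/2)^2 = 1/2).
Hamilton's rule: n·r·B > C  ⇒  n > C/(r·B) = 0.572/(0.5·0.161) = 7.106.
The smallest integer exceeding 7.106 is 8.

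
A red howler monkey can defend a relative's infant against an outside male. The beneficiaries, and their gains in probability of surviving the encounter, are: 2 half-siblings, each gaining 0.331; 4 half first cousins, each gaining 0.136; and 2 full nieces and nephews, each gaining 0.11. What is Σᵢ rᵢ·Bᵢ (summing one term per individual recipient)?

0.2545

r to a half-sibling = 1/4 (half-sibs share one parent — one path of length 2: r = (1/2)^2 = 1/4).
r to a half first cousin = 0.0625 (half first cousins share one grandparent — one path of length 4: r = (1/2)^4 = 1/16).
r to a full niece or nephew = 0.25 (full aunt/uncle↔niece/nephew: two paths of length 3 through the shared grandparent pair: r = 2·(1/2)^3 = 1/4).
Summing one r·B term per recipient: 2·0.25·0.331 + 4·0.0625·0.136 + 2·0.25·0.11 = 0.2545.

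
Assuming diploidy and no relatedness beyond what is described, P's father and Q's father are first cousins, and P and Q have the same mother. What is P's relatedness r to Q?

0.28125

Wright's path rule: contributions from independent ancestry routes add.
P and Q are related in two ways: second cousins through their fathers (r = 1/32) and half-sibs through their shared mother (r = 1/4).
r = 1/32 + 1/4 = 0.28125.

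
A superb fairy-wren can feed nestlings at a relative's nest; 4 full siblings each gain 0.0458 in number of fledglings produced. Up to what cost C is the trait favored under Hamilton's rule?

0.0916

r to a full sibling = 0.5 (full sibs share both parents — two paths of length 2: r = 2·(1/2)^2 = 1/2).
Hamilton's rule: n·r·B > C, so the trait is favored while C < n·r·B = 4·0.5·0.0458 = 0.0916.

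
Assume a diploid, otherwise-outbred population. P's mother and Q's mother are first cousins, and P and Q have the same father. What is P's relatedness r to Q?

Relatedness sums over independent paths through distinct common ancestors.
P and Q are related in two ways: second cousins through their mothers (r = 1/32) and half-sibs through their shared father (r = 1/4).
r = 1/32 + 1/4 = 9/32 = 0.28125.

0.28125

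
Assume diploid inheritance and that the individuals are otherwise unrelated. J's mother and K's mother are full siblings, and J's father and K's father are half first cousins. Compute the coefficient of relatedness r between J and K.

Wright's path rule: contributions from independent ancestry routes add.
J and K are related in two ways: first cousins through their mothers (r = 1/8) and half second cousins through their fathers (r = 1/64).
r = 1/8 + 1/64 = 9/64 = 0.140625.

0.140625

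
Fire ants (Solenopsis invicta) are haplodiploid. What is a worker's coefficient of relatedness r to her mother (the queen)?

0.5

One meiotic link between diploid queen and diploid daughter: r = 1/2.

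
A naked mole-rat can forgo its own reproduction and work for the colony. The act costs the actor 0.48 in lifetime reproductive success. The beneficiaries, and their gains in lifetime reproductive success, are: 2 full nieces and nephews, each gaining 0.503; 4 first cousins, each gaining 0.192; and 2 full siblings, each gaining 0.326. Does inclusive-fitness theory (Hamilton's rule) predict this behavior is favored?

Hamilton's rule: the trait is favored when the sum of r·B over every recipient exceeds the actor's cost C.
r to a full niece or nephew = 1/4 (full aunt/uncle↔niece/nephew: two paths of length 3 through the shared grandparent pair: r = 2·(1/2)^3 = 1/4).
r to a first cousin = 1/8 (first cousins share one grandparent pair — two paths of length 4: r = 2·(1/2)^4 = 1/8).
r to a full sibling = 1/2 (full sibs share both parents — two paths of length 2: r = 2·(1/2)^2 = 1/2).
Summing one r·B term per recipient: 2·0.25·0.503 + 4·0.125·0.192 + 2·0.5·0.326 = 0.6735.
0.6735 > 0.48: the indirect benefit exceeds the cost.

Yes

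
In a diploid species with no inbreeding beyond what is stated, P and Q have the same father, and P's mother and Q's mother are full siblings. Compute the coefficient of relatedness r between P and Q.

0.375

Relatedness sums over independent paths through distinct common ancestors.
P and Q are related in two ways: half-sibs through their shared father (r = 1/4) and first cousins through their mothers (r = 1/8).
r = 1/4 + 1/8 = 0.375.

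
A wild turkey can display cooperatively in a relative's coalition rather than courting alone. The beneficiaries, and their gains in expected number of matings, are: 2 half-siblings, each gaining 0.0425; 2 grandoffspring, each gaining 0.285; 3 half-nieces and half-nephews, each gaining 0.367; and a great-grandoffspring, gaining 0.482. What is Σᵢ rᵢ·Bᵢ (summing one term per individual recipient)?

r to a half-sibling = 1/4 (half-sibs share one parent — one path of length 2: r = (1/2)^2 = 1/4).
r to a grandoffspring = 0.25 (two parent–offspring links: r = (1/2)^2 = 1/4).
r to a half-niece or half-nephew = 0.125 (half-aunt/uncle↔niece/nephew: one path of length 3: r = (1/2)^3 = 1/8).
r to a great-grandoffspring = 0.125 (three parent–offspring links: r = (1/2)^3 = 1/8).
Summing one r·B term per recipient: 2·0.25·0.0425 + 2·0.25·0.285 + 3·0.125·0.367 + 1·0.125·0.482 = 0.361625.

0.361625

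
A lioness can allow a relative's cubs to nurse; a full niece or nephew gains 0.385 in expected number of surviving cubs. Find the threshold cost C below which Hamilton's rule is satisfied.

r to a full niece or nephew = 0.25 (full aunt/uncle↔niece/nephew: two paths of length 3 through the shared grandparent pair: r = 2·(1/2)^3 = 1/4).
Hamilton's rule: n·r·B > C, so the trait is favored while C < n·r·B = 1·0.25·0.385 = 0.09625.

0.09625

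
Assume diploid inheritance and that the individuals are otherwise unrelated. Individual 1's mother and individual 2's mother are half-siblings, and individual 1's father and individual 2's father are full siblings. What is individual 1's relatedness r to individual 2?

0.1875

Relatedness sums over independent paths through distinct common ancestors.
Individual 1 and individual 2 are related in two ways: half first cousins through their mothers (r = 1/16) and first cousins through their fathers (r = 1/8).
r = 1/16 + 1/8 = 3/16 = 0.1875.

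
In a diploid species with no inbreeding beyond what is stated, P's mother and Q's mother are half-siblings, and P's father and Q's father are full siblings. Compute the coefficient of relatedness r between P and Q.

0.1875

With two independent routes of shared ancestry, r is the sum of the two contributions.
P and Q are related in two ways: half first cousins through their mothers (r = 1/16) and first cousins through their fathers (r = 1/8).
r = 1/16 + 1/8 = 0.1875.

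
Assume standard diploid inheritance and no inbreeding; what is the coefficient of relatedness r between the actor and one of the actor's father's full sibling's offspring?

0.125

Each parent–offspring link contributes a factor of 1/2, and independent paths through distinct common ancestors add.
First cousins share one grandparent pair — two paths of length 4: r = 2·(1/2)^4 = 1/8.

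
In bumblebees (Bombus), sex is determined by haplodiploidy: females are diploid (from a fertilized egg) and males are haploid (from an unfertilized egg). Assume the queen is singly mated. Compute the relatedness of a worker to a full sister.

0.75

Haplodiploid full sisters inherit their father's entire haploid genome identically (contributing 1/2) and on average half of their mother's contribution (1/2 · 1/2 = 1/4); r = 1/2 + 1/4 = 3/4.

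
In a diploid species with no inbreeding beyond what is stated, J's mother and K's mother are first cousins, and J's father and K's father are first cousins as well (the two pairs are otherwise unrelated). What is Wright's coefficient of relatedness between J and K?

0.0625

With two independent routes of shared ancestry, r is the sum of the two contributions.
J and K are related in two ways: second cousins through their mothers (r = 1/32) and second cousins through their fathers (r = 1/32).
r = 1/32 + 1/32 = 0.0625.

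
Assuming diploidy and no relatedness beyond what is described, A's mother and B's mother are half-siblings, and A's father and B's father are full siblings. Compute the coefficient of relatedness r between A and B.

Relatedness sums over independent paths through distinct common ancestors.
A and B are related in two ways: half first cousins through their mothers (r = 1/16) and first cousins through their fathers (r = 1/8).
r = 1/16 + 1/8 = 0.1875.

0.1875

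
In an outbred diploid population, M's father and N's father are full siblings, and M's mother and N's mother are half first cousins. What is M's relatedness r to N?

0.140625

Wright's path rule: contributions from independent ancestry routes add.
M and N are related in two ways: first cousins through their fathers (r = 1/8) and half second cousins through their mothers (r = 1/64).
r = 1/8 + 1/64 = 9/64 = 0.140625.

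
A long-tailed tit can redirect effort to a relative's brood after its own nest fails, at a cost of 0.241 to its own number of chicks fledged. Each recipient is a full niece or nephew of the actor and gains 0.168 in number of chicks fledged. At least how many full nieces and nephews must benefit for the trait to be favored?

r to a full niece or nephew = 0.25 (full aunt/uncle↔niece/nephew: two paths of length 3 through the shared grandparent pair: r = 2·(1/2)^3 = 1/4).
Hamilton's rule: n·r·B > C  ⇒  n > C/(r·B) = 0.241/(0.25·0.168) = 5.738.
The smallest integer exceeding 5.738 is 6.

6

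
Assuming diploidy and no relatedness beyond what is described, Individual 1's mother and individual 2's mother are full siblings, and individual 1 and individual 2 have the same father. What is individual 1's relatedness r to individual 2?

Relatedness sums over independent paths through distinct common ancestors.
Individual 1 and individual 2 are related in two ways: first cousins through their mothers (r = 1/8) and half-sibs through their shared father (r = 1/4).
r = 1/8 + 1/4 = 0.375.

0.375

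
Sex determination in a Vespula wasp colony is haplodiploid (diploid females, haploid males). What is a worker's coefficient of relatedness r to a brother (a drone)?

0.25

Her haploid brother carries none of their father's genes and a random half of their mother's genome; that half matches the maternal half of her own genome with probability 1/2: r = 1/2 · 1/2 = 1/4.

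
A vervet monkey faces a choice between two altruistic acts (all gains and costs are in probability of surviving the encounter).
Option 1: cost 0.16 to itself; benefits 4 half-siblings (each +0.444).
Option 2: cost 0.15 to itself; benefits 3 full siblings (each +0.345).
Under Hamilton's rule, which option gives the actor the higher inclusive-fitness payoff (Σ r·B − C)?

Option 1: r to a half-sibling = 0.25.
Option 1: Σ r·B − C = (4·0.25·0.444) − 0.16 = 0.284.
Option 2: r to a full sibling = 0.5.
Option 2: Σ r·B − C = (3·0.5·0.345) − 0.15 = 0.3675.
Option 2 has the higher net inclusive-fitness payoff.

Option 2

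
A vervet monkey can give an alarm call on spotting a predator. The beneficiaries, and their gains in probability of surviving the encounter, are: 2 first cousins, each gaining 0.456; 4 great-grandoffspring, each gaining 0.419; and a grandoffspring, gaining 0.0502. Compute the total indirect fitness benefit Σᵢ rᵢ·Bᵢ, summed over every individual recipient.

r to a first cousin = 1/8 (first cousins share one grandparent pair — two paths of length 4: r = 2·(1/2)^4 = 1/8).
r to a great-grandoffspring = 0.125 (three parent–offspring links: r = (1/2)^3 = 1/8).
r to a grandoffspring = 1/4 (two parent–offspring links: r = (1/2)^2 = 1/4).
Summing one r·B term per recipient: 2·0.125·0.456 + 4·0.125·0.419 + 1·0.25·0.0502 = 0.33605.

0.33605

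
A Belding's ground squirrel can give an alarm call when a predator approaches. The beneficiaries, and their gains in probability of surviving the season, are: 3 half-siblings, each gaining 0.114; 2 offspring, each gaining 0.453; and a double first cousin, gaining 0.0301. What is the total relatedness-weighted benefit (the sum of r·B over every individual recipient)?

r to a half-sibling = 1/4 (half-sibs share one parent — one path of length 2: r = (1/2)^2 = 1/4).
r to an offspring = 0.5 (one parent–offspring link: r = (1/2)^1 = 1/2).
r to a double first cousin = 0.25 (double first cousins share both grandparent pairs — four paths of length 4: r = 4·(1/2)^4 = 1/4).
Summing one r·B term per recipient: 3·0.25·0.114 + 2·0.5·0.453 + 1·0.25·0.0301 = 0.546025.

0.546025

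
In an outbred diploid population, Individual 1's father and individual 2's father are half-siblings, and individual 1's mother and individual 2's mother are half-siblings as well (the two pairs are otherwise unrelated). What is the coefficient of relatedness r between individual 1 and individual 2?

0.125

Wright's path rule: contributions from independent ancestry routes add.
Individual 1 and individual 2 are related in two ways: half first cousins through their fathers (r = 1/16) and half first cousins through their mothers (r = 1/16).
r = 1/16 + 1/16 = 1/8 = 0.125.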